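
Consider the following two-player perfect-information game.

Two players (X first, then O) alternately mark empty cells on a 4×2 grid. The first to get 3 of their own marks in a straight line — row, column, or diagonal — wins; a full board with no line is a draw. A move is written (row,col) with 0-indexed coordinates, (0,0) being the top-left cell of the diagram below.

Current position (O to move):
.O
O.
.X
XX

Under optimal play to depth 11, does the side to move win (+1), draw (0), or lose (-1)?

value(.O/O./.X/XX, O) = 0

p1 O@[.O/O./.X/XX]: (0,0)[OO/O./.X/XX]-1 (1,1)[.O/OO/.X/XX]+0* (2,0)[.O/O./OX/XX]-1
p2 X@[.O/OO/.X/XX]: (0,0)[XO/OO/.X/XX]+0* (2,0)[.O/OO/XX/XX]+0
p3 O@[XO/OO/.X/XX]: (2,0)[XO/OO/OX/XX]+0*
p4 X@[XO/OO/OX/XX] terminal +0; root [.O/O./.X/XX] d11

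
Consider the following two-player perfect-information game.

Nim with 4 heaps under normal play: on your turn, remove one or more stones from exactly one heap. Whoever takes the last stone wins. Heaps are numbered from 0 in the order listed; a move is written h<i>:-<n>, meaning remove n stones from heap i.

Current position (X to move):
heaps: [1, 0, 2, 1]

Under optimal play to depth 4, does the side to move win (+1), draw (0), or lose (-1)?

value((1,0,2,1), X) = +1

[(1,0,2,1)] X move#1: h0:-1:-1/(0,0,2,1), h2:-1:-1/(1,0,1,1), h2:-2:+1/(1,0,0,1)*, h3:-1:-1/(1,0,2,0)
[(1,0,0,1)] O move#2: h0:-1:-1/(0,0,0,1)*, h3:-1:-1/(1,0,0,0)
[(0,0,0,1)] X move#3: h3:-1:+1/(0,0,0,0)*
[(0,0,0,0)] end (terminal -1, O#4); searched (1,0,2,1) to 4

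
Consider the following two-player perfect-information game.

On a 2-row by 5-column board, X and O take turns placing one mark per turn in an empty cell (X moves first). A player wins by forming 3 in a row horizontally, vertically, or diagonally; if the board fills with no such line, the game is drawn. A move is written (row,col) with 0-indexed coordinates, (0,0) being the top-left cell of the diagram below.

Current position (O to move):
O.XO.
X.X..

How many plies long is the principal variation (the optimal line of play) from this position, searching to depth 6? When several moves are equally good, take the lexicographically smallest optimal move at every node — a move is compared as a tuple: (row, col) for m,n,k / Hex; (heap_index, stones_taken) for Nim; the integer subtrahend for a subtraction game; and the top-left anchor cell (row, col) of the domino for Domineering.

ply 1, O at O.XO./X.X.. | (0,1)=-1→OOXO./X.X..; (0,4)=-1→O.XOO/X.X..; (1,1)=+0→O.XO./XOX..*; (1,3)=-1→O.XO./X.XO.; (1,4)=-1→O.XO./X.X.O
ply 2, X at O.XO./XOX.. | (0,1)=+0→OXXO./XOX..*; (0,4)=+0→O.XOX/XOX..; (1,3)=+0→O.XO./XOXX.; (1,4)=+0→O.XO./XOX.X
ply 3, O at OXXO./XOX.. | (0,4)=+0→OXXOO/XOX..*; (1,3)=+0→OXXO./XOXO.; (1,4)=+0→OXXO./XOX.O
ply 4, X at OXXOO/XOX.. | (1,3)=+0→OXXOO/XOXX.*; (1,4)=+0→OXXOO/XOX.X
ply 5, O at OXXOO/XOXX. | (1,4)=+0→OXXOO/XOXXO*
ply 6: OXXOO/XOXXO is terminal +0 (X); from O.XO./X.X.. depth 6

PV length from [O.XO./X.X..]: 5 plies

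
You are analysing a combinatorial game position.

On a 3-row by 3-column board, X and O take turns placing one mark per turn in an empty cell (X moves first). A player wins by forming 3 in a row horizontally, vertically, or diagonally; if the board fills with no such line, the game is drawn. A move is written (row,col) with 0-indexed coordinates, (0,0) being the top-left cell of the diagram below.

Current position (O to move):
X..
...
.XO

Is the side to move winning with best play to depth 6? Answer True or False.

O winning at [X../.../.XO]: False

[X../.../.XO] O move#1: (0,1):+0/XO./.../.XO*, (0,2):+0/X.O/.../.XO, (1,0):-1/X../O../.XO, (1,1):+0/X../.O./.XO, (1,2):-1/X../..O/.XO, (2,0):-1/X../.../OXO
[XO./.../.XO] X move#2: (0,2):+0/XOX/.../.XO*, (1,0):+0/XO./X../.XO, (1,1):+0/XO./.X./.XO, (1,2):+0/XO./..X/.XO, (2,0):+0/XO./.../XXO
[XOX/.../.XO] O move#3: (1,0):+0/XOX/O../.XO*, (1,1):+0/XOX/.O./.XO, (1,2):-1/XOX/..O/.XO, (2,0):+0/XOX/.../OXO
[XOX/O../.XO] X move#4: (1,1):+0/XOX/OX./.XO*, (1,2):+0/XOX/O.X/.XO, (2,0):+0/XOX/O../XXO
[XOX/OX./.XO] O move#5: (1,2):-1/XOX/OXO/.XO, (2,0):+0/XOX/OX./OXO*
[XOX/OX./OXO] X move#6: (1,2):+0/XOX/OXX/OXO*
[XOX/OXX/OXO] end (terminal +0, O#7); searched X../.../.XO to 6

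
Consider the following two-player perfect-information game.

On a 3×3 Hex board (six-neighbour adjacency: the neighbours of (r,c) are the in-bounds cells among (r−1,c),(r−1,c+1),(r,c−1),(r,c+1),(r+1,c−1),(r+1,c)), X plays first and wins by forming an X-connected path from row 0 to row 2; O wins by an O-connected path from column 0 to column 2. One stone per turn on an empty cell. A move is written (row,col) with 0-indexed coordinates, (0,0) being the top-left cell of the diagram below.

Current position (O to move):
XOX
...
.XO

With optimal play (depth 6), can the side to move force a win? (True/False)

O winning at [XOX/.../.XO]: False

p1 O@[XOX/.../.XO]: (1,0)[XOX/O../.XO]-1* (1,1)[XOX/.O./.XO]-1 (1,2)[XOX/..O/.XO]-1 (2,0)[XOX/.../OXO]-1
p2 X@[XOX/O../.XO]: (1,1)[XOX/OX./.XO]+1* (1,2)[XOX/O.X/.XO]+1 (2,0)[XOX/O../XXO]+1
p3 O@[XOX/OX./.XO] terminal -1; root [XOX/.../.XO] d6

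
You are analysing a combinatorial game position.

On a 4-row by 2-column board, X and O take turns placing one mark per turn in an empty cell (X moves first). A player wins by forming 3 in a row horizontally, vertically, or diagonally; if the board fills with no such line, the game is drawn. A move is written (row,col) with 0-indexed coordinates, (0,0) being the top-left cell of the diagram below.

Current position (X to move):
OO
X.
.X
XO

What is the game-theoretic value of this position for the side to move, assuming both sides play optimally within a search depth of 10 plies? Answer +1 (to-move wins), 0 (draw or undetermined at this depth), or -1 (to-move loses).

value(OO/X./.X/XO, X) = +1

[OO/X./.X/XO] X move#1: (1,1):+0/OO/XX/.X/XO, (2,0):+1/OO/X./XX/XO*
[OO/X./XX/XO] end (terminal -1, O#2); searched OO/X./.X/XO to 10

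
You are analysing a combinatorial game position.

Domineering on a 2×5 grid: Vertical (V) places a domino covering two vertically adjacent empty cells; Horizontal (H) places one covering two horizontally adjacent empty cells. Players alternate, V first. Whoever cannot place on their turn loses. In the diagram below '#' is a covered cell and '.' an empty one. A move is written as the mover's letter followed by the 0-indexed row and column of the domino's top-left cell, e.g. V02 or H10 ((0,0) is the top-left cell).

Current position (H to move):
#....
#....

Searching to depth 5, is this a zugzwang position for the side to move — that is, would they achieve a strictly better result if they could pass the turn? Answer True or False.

zugzwang(#..../#...., H) = False

p1 H@[#..../#....]: H01[###../#....]-1 H02[#.##./#....]+1* H03[#..##/#....]-1 H11[#..../###..]-1 H12[#..../#.##.]+1 H13[#..../#..##]-1
p2 V@[#.##./#....]: V01[####./##...]-1* V04[#.###/#...#]-1
p3 H@[####./##...]: H12[####./####.]-1 H13[####./##.##]+1*
p4 V@[####./##.##] terminal -1; root [#..../#....] d5
suppose H passes — search the same position with V to move:
pass> p1 V@[#..../#....]: V01[##.../##...]-1* V02[#.#../#.#..]-1 V03[#..#./#..#.]-1 V04[#...#/#...#]-1
pass> p2 H@[##.../##...]: H02[####./##...]+1* H03[##.##/##...]+1 H12[##.../####.]+1 H13[##.../##.##]+1
pass> p3 V@[####./##...]: V04[#####/##..#]-1*
pass> p4 H@[#####/##..#]: H12[#####/#####]+1*
pass> p5 V@[#####/#####] terminal -1; root [#..../#....] d5
for H: play +1, pass +1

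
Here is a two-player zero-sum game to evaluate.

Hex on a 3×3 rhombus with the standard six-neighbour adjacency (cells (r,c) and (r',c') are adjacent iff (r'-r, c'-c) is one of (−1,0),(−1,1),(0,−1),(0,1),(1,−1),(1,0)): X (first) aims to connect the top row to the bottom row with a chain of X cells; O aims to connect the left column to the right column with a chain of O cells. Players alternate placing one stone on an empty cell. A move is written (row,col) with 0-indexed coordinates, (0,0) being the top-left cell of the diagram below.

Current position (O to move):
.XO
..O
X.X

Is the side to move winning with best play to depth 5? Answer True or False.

O winning at [.XO/..O/X.X]: False

p1 O@[.XO/..O/X.X]: (0,0)[OXO/..O/X.X]-1* (1,0)[.XO/O.O/X.X]-1 (1,1)[.XO/.OO/X.X]-1 (2,1)[.XO/..O/XOX]-1
p2 X@[OXO/..O/X.X]: (1,0)[OXO/X.O/X.X]+1* (1,1)[OXO/.XO/X.X]+1 (2,1)[OXO/..O/XXX]+1
p3 O@[OXO/X.O/X.X] terminal -1; root [.XO/..O/X.X] d5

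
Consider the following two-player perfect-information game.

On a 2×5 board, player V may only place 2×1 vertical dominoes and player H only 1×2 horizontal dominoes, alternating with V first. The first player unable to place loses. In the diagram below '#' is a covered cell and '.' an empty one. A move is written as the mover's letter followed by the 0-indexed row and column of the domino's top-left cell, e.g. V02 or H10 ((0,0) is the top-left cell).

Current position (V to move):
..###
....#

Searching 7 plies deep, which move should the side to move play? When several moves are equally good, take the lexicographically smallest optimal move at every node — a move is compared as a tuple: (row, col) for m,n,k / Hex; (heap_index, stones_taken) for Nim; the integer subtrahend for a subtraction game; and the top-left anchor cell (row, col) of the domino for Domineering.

V's best at [..###/....#]: V01

p1 V@[..###/....#]: V00[#.###/#...#]-1 V01[.####/.#..#]+1*
p2 H@[.####/.#..#]: H12[.####/.####]-1*
p3 V@[.####/.####]: V00[#####/#####]+1*
p4 H@[#####/#####] terminal -1; root [..###/....#] d7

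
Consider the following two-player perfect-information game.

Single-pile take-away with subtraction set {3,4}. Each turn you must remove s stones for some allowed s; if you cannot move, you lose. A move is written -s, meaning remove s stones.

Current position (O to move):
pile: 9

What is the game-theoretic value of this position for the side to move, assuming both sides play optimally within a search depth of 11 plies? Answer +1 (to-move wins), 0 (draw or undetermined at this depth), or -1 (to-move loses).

value(9, O) = -1

[9] O move#1: -3:-1/6*, -4:-1/5
[6] X move#2: -3:-1/3, -4:+1/2*
[2] end (terminal -1, O#3); searched 9 to 11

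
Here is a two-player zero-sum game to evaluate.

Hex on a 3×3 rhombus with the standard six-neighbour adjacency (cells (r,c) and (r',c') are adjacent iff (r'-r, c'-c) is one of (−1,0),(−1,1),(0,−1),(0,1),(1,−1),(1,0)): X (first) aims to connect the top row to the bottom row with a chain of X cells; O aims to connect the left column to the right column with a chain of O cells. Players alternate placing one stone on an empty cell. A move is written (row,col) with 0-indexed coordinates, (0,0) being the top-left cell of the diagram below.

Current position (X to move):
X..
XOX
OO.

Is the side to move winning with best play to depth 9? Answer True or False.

p1 X@[X../XOX/OO.]: (0,1)[XX./XOX/OO.]-1* (0,2)[X.X/XOX/OO.]-1 (2,2)[X../XOX/OOX]-1
p2 O@[XX./XOX/OO.]: (0,2)[XXO/XOX/OO.]+1* (2,2)[XX./XOX/OOO]+1
p3 X@[XXO/XOX/OO.] terminal -1; root [X../XOX/OO.] d9

X winning at [X../XOX/OO.]: False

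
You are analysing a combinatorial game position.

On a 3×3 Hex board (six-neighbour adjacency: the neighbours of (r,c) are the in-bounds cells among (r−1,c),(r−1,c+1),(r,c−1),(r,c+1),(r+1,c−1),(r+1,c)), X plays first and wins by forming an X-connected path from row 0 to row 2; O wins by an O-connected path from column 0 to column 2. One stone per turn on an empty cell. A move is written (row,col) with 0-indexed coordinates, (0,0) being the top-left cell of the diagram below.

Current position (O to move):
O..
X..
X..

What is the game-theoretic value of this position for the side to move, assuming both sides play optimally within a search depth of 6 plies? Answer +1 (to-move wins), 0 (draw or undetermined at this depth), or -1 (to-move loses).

value(O../X../X.., O) = -1

p1 O@[O../X../X..]: (0,1)[OO./X../X..]-1* (0,2)[O.O/X../X..]-1 (1,1)[O../XO./X..]-1 (1,2)[O../X.O/X..]-1 (2,1)[O../X../XO.]-1 (2,2)[O../X../X.O]-1
p2 X@[OO./X../X..]: (0,2)[OOX/X../X..]+1* (1,1)[OO./XX./X..]-1 (1,2)[OO./X.X/X..]-1 (2,1)[OO./X../XX.]-1 (2,2)[OO./X../X.X]-1
p3 O@[OOX/X../X..]: (1,1)[OOX/XO./X..]-1* (1,2)[OOX/X.O/X..]-1 (2,1)[OOX/X../XO.]-1 (2,2)[OOX/X../X.O]-1
p4 X@[OOX/XO./X..]: (1,2)[OOX/XOX/X..]+1* (2,1)[OOX/XO./XX.]-1 (2,2)[OOX/XO./X.X]-1
p5 O@[OOX/XOX/X..]: (2,1)[OOX/XOX/XO.]-1* (2,2)[OOX/XOX/X.O]-1
p6 X@[OOX/XOX/XO.]: (2,2)[OOX/XOX/XOX]+1*
p7 O@[OOX/XOX/XOX] terminal -1; root [O../X../X..] d6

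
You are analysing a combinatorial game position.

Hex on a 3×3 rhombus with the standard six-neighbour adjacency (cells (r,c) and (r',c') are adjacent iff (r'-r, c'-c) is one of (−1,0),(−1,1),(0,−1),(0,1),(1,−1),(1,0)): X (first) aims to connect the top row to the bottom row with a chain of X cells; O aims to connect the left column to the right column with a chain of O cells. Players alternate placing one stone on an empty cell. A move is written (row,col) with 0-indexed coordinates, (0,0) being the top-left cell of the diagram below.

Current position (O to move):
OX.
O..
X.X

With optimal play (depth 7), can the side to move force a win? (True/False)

O winning at [OX./O../X.X]: True

[OX./O../X.X] O move#1: (0,2):-1/OXO/O../X.X, (1,1):+1/OX./OO./X.X*, (1,2):-1/OX./O.O/X.X, (2,1):-1/OX./O../XOX
[OX./OO./X.X] X move#2: (0,2):-1/OXX/OO./X.X*, (1,2):-1/OX./OOX/X.X, (2,1):-1/OX./OO./XXX
[OXX/OO./X.X] O move#3: (1,2):+1/OXX/OOO/X.X*, (2,1):-1/OXX/OO./XOX
[OXX/OOO/X.X] end (terminal -1, X#4); searched OX./O../X.X to 7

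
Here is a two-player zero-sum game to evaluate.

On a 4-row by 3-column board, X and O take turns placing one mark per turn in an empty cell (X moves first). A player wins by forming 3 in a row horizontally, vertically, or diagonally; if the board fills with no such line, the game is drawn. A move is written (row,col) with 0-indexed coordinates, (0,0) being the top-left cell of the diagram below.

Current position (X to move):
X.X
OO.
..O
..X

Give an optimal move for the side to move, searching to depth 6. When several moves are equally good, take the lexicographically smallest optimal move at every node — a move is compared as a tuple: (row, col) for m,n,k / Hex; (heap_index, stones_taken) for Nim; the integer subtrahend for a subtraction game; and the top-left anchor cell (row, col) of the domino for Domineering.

X's best at [X.X/OO./..O/..X]: (0,1)

[X.X/OO./..O/..X] X move#1: (0,1):+1/XXX/OO./..O/..X*, (1,2):+0/X.X/OOX/..O/..X, (2,0):-1/X.X/OO./X.O/..X, (2,1):-1/X.X/OO./.XO/..X, (3,0):-1/X.X/OO./..O/X.X, (3,1):-1/X.X/OO./..O/.XX
[XXX/OO./..O/..X] end (terminal -1, O#2); searched X.X/OO./..O/..X to 6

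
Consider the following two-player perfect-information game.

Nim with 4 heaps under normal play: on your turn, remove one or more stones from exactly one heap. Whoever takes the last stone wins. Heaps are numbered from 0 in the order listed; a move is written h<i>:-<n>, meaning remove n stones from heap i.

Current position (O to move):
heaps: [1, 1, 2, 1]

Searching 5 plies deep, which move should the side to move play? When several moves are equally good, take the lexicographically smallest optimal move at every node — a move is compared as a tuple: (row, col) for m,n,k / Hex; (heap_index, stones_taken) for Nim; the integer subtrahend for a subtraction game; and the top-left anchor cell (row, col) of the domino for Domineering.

O's best at [(1,1,2,1)]: h2:-1

p1 O@[(1,1,2,1)]: h0:-1[(0,1,2,1)]-1 h1:-1[(1,0,2,1)]-1 h2:-1[(1,1,1,1)]+1* h2:-2[(1,1,0,1)]-1 h3:-1[(1,1,2,0)]-1
p2 X@[(1,1,1,1)]: h0:-1[(0,1,1,1)]-1* h1:-1[(1,0,1,1)]-1 h2:-1[(1,1,0,1)]-1 h3:-1[(1,1,1,0)]-1
p3 O@[(0,1,1,1)]: h1:-1[(0,0,1,1)]+1* h2:-1[(0,1,0,1)]+1 h3:-1[(0,1,1,0)]+1
p4 X@[(0,0,1,1)]: h2:-1[(0,0,0,1)]-1* h3:-1[(0,0,1,0)]-1
p5 O@[(0,0,0,1)]: h3:-1[(0,0,0,0)]+1*
p6 X@[(0,0,0,0)] terminal -1; root [(1,1,2,1)] d5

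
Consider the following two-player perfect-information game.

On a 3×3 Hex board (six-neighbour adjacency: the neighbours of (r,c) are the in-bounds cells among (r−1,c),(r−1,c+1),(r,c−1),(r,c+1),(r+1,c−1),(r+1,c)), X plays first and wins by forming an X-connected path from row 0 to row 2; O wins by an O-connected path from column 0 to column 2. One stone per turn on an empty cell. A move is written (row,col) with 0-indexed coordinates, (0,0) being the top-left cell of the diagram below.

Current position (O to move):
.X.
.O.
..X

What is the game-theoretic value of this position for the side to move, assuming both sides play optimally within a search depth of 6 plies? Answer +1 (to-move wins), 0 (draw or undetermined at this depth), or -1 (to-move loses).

p1 O@[.X./.O./..X]: (0,0)[OX./.O./..X]+1* (0,2)[.XO/.O./..X]+1 (1,0)[.X./OO./..X]+1 (1,2)[.X./.OO/..X]+1 (2,0)[.X./.O./O.X]+1 (2,1)[.X./.O./.OX]+1
p2 X@[OX./.O./..X]: (0,2)[OXX/.O./..X]-1* (1,0)[OX./XO./..X]-1 (1,2)[OX./.OX/..X]-1 (2,0)[OX./.O./X.X]-1 (2,1)[OX./.O./.XX]-1
p3 O@[OXX/.O./..X]: (1,0)[OXX/OO./..X]-1 (1,2)[OXX/.OO/..X]+1* (2,0)[OXX/.O./O.X]-1 (2,1)[OXX/.O./.OX]-1
p4 X@[OXX/.OO/..X]: (1,0)[OXX/XOO/..X]-1* (2,0)[OXX/.OO/X.X]-1 (2,1)[OXX/.OO/.XX]-1
p5 O@[OXX/XOO/..X]: (2,0)[OXX/XOO/O.X]+1* (2,1)[OXX/XOO/.OX]-1
p6 X@[OXX/XOO/O.X] terminal -1; root [.X./.O./..X] d6

value(.X./.O./..X, O) = +1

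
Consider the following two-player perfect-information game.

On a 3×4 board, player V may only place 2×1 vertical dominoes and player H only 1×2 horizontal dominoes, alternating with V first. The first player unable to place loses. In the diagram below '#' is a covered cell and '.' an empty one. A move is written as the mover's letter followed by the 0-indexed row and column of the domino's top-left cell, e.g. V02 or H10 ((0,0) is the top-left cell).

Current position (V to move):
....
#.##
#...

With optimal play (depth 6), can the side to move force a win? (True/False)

ply 1, V at ..../#.##/#... | V01=-1→.#../####/#...*; V11=-1→..../####/##..
ply 2, H at .#../####/#... | H02=+1→.###/####/#...*; H21=+1→.#../####/###.; H22=+1→.#../####/#.##
ply 3: .###/####/#... is terminal -1 (V); from ..../#.##/#... depth 6

V winning at [..../#.##/#...]: False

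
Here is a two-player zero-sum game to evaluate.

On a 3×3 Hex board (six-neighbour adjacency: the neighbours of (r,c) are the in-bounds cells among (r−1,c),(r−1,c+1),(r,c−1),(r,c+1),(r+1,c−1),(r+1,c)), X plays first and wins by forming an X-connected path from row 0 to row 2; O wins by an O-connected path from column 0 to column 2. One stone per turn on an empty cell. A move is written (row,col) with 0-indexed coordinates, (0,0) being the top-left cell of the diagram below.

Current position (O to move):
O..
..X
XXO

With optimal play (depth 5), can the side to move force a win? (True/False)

O winning at [O../..X/XXO]: False

p1 O@[O../..X/XXO]: (0,1)[OO./..X/XXO]-1* (0,2)[O.O/..X/XXO]-1 (1,0)[O../O.X/XXO]-1 (1,1)[O../.OX/XXO]-1
p2 X@[OO./..X/XXO]: (0,2)[OOX/..X/XXO]+1* (1,0)[OO./X.X/XXO]-1 (1,1)[OO./.XX/XXO]-1
p3 O@[OOX/..X/XXO] terminal -1; root [O../..X/XXO] d5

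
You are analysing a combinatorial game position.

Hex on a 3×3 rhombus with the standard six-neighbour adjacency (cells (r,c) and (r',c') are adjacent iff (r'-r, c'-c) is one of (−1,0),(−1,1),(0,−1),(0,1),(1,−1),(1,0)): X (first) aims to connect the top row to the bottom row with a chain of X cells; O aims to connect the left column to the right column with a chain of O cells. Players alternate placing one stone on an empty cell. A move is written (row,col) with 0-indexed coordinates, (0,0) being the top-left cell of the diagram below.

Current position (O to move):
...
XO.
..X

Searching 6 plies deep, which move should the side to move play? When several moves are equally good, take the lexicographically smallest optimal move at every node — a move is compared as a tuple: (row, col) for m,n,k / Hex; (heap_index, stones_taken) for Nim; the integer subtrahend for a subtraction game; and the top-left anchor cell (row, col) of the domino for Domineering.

O's best at [.../XO./..X]: (0,0)

p1 O@[.../XO./..X]: (0,0)[O../XO./..X]+1* (0,1)[.O./XO./..X]+1 (0,2)[..O/XO./..X]-1 (1,2)[.../XOO/..X]-1 (2,0)[.../XO./O.X]+1 (2,1)[.../XO./.OX]-1
p2 X@[O../XO./..X]: (0,1)[OX./XO./..X]-1* (0,2)[O.X/XO./..X]-1 (1,2)[O../XOX/..X]-1 (2,0)[O../XO./X.X]-1 (2,1)[O../XO./.XX]-1
p3 O@[OX./XO./..X]: (0,2)[OXO/XO./..X]-1 (1,2)[OX./XOO/..X]-1 (2,0)[OX./XO./O.X]+1* (2,1)[OX./XO./.OX]-1
p4 X@[OX./XO./O.X]: (0,2)[OXX/XO./O.X]-1* (1,2)[OX./XOX/O.X]-1 (2,1)[OX./XO./OXX]-1
p5 O@[OXX/XO./O.X]: (1,2)[OXX/XOO/O.X]+1* (2,1)[OXX/XO./OOX]-1
p6 X@[OXX/XOO/O.X] terminal -1; root [.../XO./..X] d6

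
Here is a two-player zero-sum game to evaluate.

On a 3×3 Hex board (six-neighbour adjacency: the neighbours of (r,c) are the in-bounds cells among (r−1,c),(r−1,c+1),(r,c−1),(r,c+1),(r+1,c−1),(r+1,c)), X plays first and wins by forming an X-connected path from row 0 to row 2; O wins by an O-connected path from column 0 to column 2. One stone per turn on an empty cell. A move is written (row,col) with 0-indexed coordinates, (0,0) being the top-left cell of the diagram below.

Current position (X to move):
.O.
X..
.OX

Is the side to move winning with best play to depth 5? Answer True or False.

X winning at [.O./X../.OX]: True

[.O./X../.OX] X move#1: (0,0):+1/XO./X../.OX*, (0,2):+1/.OX/X../.OX, (1,1):+1/.O./XX./.OX, (1,2):+1/.O./X.X/.OX, (2,0):+1/.O./X../XOX
[XO./X../.OX] O move#2: (0,2):-1/XOO/X../.OX*, (1,1):-1/XO./XO./.OX, (1,2):-1/XO./X.O/.OX, (2,0):-1/XO./X../OOX
[XOO/X../.OX] X move#3: (1,1):+1/XOO/XX./.OX*, (1,2):+1/XOO/X.X/.OX, (2,0):+1/XOO/X../XOX
[XOO/XX./.OX] O move#4: (1,2):-1/XOO/XXO/.OX*, (2,0):-1/XOO/XX./OOX
[XOO/XXO/.OX] X move#5: (2,0):+1/XOO/XXO/XOX*
[XOO/XXO/XOX] end (terminal -1, O#6); searched .O./X../.OX to 5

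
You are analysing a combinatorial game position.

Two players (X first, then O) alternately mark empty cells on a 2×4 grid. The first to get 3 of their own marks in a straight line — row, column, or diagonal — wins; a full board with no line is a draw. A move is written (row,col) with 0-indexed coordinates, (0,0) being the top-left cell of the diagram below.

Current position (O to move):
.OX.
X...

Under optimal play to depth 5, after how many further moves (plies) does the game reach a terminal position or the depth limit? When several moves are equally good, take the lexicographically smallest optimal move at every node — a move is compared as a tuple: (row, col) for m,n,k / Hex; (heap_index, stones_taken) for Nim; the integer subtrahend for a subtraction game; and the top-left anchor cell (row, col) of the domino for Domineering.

[.OX./X...] O move#1: (0,0):+0/OOX./X...*, (0,3):+0/.OXO/X..., (1,1):+0/.OX./XO.., (1,2):+0/.OX./X.O., (1,3):+0/.OX./X..O
[OOX./X...] X move#2: (0,3):+0/OOXX/X...*, (1,1):+0/OOX./XX.., (1,2):+0/OOX./X.X., (1,3):+0/OOX./X..X
[OOXX/X...] O move#3: (1,1):+0/OOXX/XO..*, (1,2):+0/OOXX/X.O., (1,3):+0/OOXX/X..O
[OOXX/XO..] X move#4: (1,2):+0/OOXX/XOX.*, (1,3):+0/OOXX/XO.X
[OOXX/XOX.] O move#5: (1,3):+0/OOXX/XOXO*
[OOXX/XOXO] end (terminal +0, X#6); searched .OX./X... to 5

PV length from [.OX./X...]: 5 plies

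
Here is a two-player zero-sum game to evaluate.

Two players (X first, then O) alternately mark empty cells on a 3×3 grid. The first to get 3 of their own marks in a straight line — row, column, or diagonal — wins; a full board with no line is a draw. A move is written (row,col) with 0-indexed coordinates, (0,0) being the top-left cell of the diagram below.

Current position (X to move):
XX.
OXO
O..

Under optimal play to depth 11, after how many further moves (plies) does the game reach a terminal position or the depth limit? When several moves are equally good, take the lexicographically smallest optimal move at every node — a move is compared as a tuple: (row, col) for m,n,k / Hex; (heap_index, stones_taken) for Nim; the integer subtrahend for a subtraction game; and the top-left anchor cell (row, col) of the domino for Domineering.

PV length from [XX./OXO/O..]: 1 ply

p1 X@[XX./OXO/O..]: (0,2)[XXX/OXO/O..]+1* (2,1)[XX./OXO/OX.]+1 (2,2)[XX./OXO/O.X]+1
p2 O@[XXX/OXO/O..] terminal -1; root [XX./OXO/O..] d11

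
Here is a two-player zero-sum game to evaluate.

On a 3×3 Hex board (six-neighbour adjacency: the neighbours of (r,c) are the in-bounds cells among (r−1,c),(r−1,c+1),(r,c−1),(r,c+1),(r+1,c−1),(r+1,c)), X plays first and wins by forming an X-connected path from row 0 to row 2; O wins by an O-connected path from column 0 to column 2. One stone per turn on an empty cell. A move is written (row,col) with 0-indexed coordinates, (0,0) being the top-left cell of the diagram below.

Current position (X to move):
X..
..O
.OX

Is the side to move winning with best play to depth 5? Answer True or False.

ply 1, X at X../..O/.OX | (0,1)=-1→XX./..O/.OX; (0,2)=-1→X.X/..O/.OX; (1,0)=-1→X../X.O/.OX; (1,1)=-1→X../.XO/.OX; (2,0)=+1→X../..O/XOX*
ply 2, O at X../..O/XOX | (0,1)=-1→XO./..O/XOX*; (0,2)=-1→X.O/..O/XOX; (1,0)=-1→X../O.O/XOX; (1,1)=-1→X../.OO/XOX
ply 3, X at XO./..O/XOX | (0,2)=+1→XOX/..O/XOX*; (1,0)=+1→XO./X.O/XOX; (1,1)=+1→XO./.XO/XOX
ply 4, O at XOX/..O/XOX | (1,0)=-1→XOX/O.O/XOX*; (1,1)=-1→XOX/.OO/XOX
ply 5, X at XOX/O.O/XOX | (1,1)=+1→XOX/OXO/XOX*
ply 6: XOX/OXO/XOX is terminal -1 (O); from X../..O/.OX depth 5

X winning at [X../..O/.OX]: True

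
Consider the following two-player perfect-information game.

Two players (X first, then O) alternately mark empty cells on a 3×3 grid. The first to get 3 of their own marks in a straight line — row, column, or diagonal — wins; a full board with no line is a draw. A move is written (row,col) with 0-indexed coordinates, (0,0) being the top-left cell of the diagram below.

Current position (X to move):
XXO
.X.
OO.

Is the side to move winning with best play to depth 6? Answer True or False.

[XXO/.X./OO.] X move#1: (1,0):-1/XXO/XX./OO., (1,2):-1/XXO/.XX/OO., (2,2):+1/XXO/.X./OOX*
[XXO/.X./OOX] end (terminal -1, O#2); searched XXO/.X./OO. to 6

X winning at [XXO/.X./OO.]: True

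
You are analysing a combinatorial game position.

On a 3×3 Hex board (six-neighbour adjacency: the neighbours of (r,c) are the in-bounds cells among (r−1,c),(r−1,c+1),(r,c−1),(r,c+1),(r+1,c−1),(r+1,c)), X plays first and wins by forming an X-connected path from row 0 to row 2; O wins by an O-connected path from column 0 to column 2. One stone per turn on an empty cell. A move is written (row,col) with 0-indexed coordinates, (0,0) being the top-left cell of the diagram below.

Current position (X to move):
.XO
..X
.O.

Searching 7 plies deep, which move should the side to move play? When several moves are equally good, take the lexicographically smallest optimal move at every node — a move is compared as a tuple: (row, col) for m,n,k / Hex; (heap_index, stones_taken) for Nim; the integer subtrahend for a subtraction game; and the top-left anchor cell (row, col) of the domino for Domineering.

X's best at [.XO/..X/.O.]: (1,1)

ply 1, X at .XO/..X/.O. | (0,0)=-1→XXO/..X/.O.; (1,0)=-1→.XO/X.X/.O.; (1,1)=+1→.XO/.XX/.O.*; (2,0)=+1→.XO/..X/XO.; (2,2)=-1→.XO/..X/.OX
ply 2, O at .XO/.XX/.O. | (0,0)=-1→OXO/.XX/.O.*; (1,0)=-1→.XO/OXX/.O.; (2,0)=-1→.XO/.XX/OO.; (2,2)=-1→.XO/.XX/.OO
ply 3, X at OXO/.XX/.O. | (1,0)=+1→OXO/XXX/.O.*; (2,0)=+1→OXO/.XX/XO.; (2,2)=+1→OXO/.XX/.OX
ply 4, O at OXO/XXX/.O. | (2,0)=-1→OXO/XXX/OO.*; (2,2)=-1→OXO/XXX/.OO
ply 5, X at OXO/XXX/OO. | (2,2)=+1→OXO/XXX/OOX*
ply 6: OXO/XXX/OOX is terminal -1 (O); from .XO/..X/.O. depth 7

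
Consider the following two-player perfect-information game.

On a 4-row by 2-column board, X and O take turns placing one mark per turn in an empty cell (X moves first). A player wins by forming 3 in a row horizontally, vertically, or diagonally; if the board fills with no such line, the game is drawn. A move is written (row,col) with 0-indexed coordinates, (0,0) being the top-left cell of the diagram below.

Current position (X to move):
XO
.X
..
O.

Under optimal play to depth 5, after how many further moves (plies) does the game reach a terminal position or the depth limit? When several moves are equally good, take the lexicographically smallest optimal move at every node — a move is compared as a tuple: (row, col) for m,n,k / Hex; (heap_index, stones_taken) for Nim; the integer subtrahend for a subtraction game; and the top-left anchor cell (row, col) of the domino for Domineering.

PV length from [XO/.X/../O.]: 4 plies

ply 1, X at XO/.X/../O. | (1,0)=+0→XO/XX/../O.*; (2,0)=+0→XO/.X/X./O.; (2,1)=+0→XO/.X/.X/O.; (3,1)=+0→XO/.X/../OX
ply 2, O at XO/XX/../O. | (2,0)=+0→XO/XX/O./O.*; (2,1)=-1→XO/XX/.O/O.; (3,1)=-1→XO/XX/../OO
ply 3, X at XO/XX/O./O. | (2,1)=+0→XO/XX/OX/O.*; (3,1)=+0→XO/XX/O./OX
ply 4, O at XO/XX/OX/O. | (3,1)=+0→XO/XX/OX/OO*
ply 5: XO/XX/OX/OO is terminal +0 (X); from XO/.X/../O. depth 5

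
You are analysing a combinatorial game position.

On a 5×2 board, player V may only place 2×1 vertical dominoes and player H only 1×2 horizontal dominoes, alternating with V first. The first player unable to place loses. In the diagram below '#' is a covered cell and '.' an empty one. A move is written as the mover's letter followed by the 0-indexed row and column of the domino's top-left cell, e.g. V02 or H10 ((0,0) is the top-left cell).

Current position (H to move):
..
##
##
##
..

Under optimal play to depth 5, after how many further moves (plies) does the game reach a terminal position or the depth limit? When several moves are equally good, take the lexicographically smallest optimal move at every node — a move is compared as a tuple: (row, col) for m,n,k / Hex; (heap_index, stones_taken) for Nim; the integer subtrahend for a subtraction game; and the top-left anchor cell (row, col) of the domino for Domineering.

p1 H@[../##/##/##/..]: H00[##/##/##/##/..]+1* H40[../##/##/##/##]+1
p2 V@[##/##/##/##/..] terminal -1; root [../##/##/##/..] d5

PV length from [../##/##/##/..]: 1 ply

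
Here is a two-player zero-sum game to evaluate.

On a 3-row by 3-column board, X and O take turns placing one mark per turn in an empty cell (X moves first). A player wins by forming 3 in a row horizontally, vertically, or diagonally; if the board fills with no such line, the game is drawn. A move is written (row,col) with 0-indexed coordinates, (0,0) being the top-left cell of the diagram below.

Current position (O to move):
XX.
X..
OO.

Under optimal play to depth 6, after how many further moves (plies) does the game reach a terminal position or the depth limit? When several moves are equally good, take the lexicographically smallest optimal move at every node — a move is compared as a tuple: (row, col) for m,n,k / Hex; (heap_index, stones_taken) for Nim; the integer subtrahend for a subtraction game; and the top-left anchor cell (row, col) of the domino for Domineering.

PV length from [XX./X../OO.]: 3 plies

ply 1, O at XX./X../OO. | (0,2)=+1→XXO/X../OO.*; (1,1)=-1→XX./XO./OO.; (1,2)=-1→XX./X.O/OO.; (2,2)=+1→XX./X../OOO
ply 2, X at XXO/X../OO. | (1,1)=-1→XXO/XX./OO.*; (1,2)=-1→XXO/X.X/OO.; (2,2)=-1→XXO/X../OOX
ply 3, O at XXO/XX./OO. | (1,2)=-1→XXO/XXO/OO.; (2,2)=+1→XXO/XX./OOO*
ply 4: XXO/XX./OOO is terminal -1 (X); from XX./X../OO. depth 6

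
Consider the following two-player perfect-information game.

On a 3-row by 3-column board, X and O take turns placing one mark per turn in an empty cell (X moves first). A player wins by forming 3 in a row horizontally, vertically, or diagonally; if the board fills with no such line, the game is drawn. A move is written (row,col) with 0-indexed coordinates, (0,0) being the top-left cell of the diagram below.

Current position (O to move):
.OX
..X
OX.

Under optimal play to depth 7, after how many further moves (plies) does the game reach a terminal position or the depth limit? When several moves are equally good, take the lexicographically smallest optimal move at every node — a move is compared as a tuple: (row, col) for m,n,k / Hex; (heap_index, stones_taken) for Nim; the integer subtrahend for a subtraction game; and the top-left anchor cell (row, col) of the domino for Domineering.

PV length from [.OX/..X/OX.]: 4 plies

[.OX/..X/OX.] O move#1: (0,0):-1/OOX/..X/OX., (1,0):-1/.OX/O.X/OX., (1,1):-1/.OX/.OX/OX., (2,2):+0/.OX/..X/OXO*
[.OX/..X/OXO] X move#2: (0,0):+0/XOX/..X/OXO*, (1,0):+0/.OX/X.X/OXO, (1,1):+0/.OX/.XX/OXO
[XOX/..X/OXO] O move#3: (1,0):+0/XOX/O.X/OXO*, (1,1):+0/XOX/.OX/OXO
[XOX/O.X/OXO] X move#4: (1,1):+0/XOX/OXX/OXO*
[XOX/OXX/OXO] end (terminal +0, O#5); searched .OX/..X/OX. to 7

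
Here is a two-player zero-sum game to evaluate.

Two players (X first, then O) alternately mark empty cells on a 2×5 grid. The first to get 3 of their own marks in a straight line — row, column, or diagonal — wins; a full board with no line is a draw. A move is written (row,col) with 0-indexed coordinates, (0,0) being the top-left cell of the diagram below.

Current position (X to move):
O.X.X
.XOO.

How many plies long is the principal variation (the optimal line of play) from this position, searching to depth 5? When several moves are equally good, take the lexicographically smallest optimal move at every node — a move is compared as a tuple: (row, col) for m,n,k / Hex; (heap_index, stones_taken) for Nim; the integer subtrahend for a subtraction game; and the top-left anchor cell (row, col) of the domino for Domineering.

PV length from [O.X.X/.XOO.]: 1 ply

p1 X@[O.X.X/.XOO.]: (0,1)[OXX.X/.XOO.]-1 (0,3)[O.XXX/.XOO.]+1* (1,0)[O.X.X/XXOO.]-1 (1,4)[O.X.X/.XOOX]+0
p2 O@[O.XXX/.XOO.] terminal -1; root [O.X.X/.XOO.] d5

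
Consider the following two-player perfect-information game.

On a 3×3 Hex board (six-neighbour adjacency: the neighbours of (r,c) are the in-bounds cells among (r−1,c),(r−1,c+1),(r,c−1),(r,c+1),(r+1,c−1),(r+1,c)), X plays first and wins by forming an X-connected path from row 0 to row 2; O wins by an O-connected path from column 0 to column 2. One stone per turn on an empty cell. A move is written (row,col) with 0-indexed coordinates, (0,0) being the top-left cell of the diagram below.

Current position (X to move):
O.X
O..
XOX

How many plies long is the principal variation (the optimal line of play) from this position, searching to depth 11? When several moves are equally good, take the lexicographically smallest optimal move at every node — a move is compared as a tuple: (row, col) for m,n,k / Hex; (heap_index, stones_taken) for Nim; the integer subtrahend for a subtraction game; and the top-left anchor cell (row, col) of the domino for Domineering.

PV length from [O.X/O../XOX]: 3 plies

p1 X@[O.X/O../XOX]: (0,1)[OXX/O../XOX]+1* (1,1)[O.X/OX./XOX]+1 (1,2)[O.X/O.X/XOX]+1
p2 O@[OXX/O../XOX]: (1,1)[OXX/OO./XOX]-1* (1,2)[OXX/O.O/XOX]-1
p3 X@[OXX/OO./XOX]: (1,2)[OXX/OOX/XOX]+1*
p4 O@[OXX/OOX/XOX] terminal -1; root [O.X/O../XOX] d11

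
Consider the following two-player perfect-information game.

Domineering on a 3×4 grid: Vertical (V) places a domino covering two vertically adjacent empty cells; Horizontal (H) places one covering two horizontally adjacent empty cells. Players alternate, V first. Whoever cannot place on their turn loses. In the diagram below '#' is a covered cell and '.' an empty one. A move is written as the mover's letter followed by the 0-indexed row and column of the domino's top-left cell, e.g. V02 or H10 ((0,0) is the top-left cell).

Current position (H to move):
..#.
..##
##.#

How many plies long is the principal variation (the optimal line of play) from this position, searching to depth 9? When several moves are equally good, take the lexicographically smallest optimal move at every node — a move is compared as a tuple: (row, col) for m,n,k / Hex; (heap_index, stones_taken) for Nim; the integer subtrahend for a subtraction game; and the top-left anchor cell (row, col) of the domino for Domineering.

ply 1, H at ..#./..##/##.# | H00=+1→###./..##/##.#*; H10=+1→..#./####/##.#
ply 2: ###./..##/##.# is terminal -1 (V); from ..#./..##/##.# depth 9

PV length from [..#./..##/##.#]: 1 ply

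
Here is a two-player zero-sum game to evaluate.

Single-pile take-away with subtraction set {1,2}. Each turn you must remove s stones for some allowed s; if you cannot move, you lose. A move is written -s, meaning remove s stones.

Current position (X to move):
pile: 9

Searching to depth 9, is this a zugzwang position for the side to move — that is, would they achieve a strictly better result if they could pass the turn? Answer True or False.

zugzwang(9, X) = True

p1 X@[9]: -1[8]-1* -2[7]-1
p2 O@[8]: -1[7]-1 -2[6]+1*
p3 X@[6]: -1[5]-1* -2[4]-1
p4 O@[5]: -1[4]-1 -2[3]+1*
p5 X@[3]: -1[2]-1* -2[1]-1
p6 O@[2]: -1[1]-1 -2[0]+1*
p7 X@[0] terminal -1; root [9] d9
if X skipped the turn, O would face:
~ p1 O@[9]: -1[8]-1* -2[7]-1
~ p2 X@[8]: -1[7]-1 -2[6]+1*
~ p3 O@[6]: -1[5]-1* -2[4]-1
~ p4 X@[5]: -1[4]-1 -2[3]+1*
~ p5 O@[3]: -1[2]-1* -2[1]-1
~ p6 X@[2]: -1[1]-1 -2[0]+1*
~ p7 O@[0] terminal -1; root [9] d9
compare (X): move=-1 vs pass=+1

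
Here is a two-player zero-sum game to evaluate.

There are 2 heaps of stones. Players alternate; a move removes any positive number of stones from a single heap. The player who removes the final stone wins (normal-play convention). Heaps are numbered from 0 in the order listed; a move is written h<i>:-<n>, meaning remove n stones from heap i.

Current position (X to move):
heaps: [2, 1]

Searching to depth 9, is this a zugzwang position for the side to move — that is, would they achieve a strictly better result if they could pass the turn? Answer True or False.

ply 1, X at (2,1) | h0:-1=+1→(1,1)*; h0:-2=-1→(0,1); h1:-1=-1→(2,0)
ply 2, O at (1,1) | h0:-1=-1→(0,1)*; h1:-1=-1→(1,0)
ply 3, X at (0,1) | h1:-1=+1→(0,0)*
ply 4: (0,0) is terminal -1 (O); from (2,1) depth 9
if X skipped the turn, O would face:
~ ply 1, O at (2,1) | h0:-1=+1→(1,1)*; h0:-2=-1→(0,1); h1:-1=-1→(2,0)
~ ply 2, X at (1,1) | h0:-1=-1→(0,1)*; h1:-1=-1→(1,0)
~ ply 3, O at (0,1) | h1:-1=+1→(0,0)*
~ ply 4: (0,0) is terminal -1 (X); from (2,1) depth 9
compare (X): move=+1 vs pass=-1

zugzwang((2,1), X) = False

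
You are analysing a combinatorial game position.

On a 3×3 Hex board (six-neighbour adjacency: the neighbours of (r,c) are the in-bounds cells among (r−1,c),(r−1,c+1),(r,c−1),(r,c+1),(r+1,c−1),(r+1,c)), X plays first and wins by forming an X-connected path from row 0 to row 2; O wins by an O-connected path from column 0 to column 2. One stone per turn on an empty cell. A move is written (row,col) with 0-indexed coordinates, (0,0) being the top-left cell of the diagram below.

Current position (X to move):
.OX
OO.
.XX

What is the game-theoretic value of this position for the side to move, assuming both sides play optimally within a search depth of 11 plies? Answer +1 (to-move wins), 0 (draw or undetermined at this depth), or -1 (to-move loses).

value(.OX/OO./.XX, X) = +1

[.OX/OO./.XX] X move#1: (0,0):-1/XOX/OO./.XX, (1,2):+1/.OX/OOX/.XX*, (2,0):-1/.OX/OO./XXX
[.OX/OOX/.XX] end (terminal -1, O#2); searched .OX/OO./.XX to 11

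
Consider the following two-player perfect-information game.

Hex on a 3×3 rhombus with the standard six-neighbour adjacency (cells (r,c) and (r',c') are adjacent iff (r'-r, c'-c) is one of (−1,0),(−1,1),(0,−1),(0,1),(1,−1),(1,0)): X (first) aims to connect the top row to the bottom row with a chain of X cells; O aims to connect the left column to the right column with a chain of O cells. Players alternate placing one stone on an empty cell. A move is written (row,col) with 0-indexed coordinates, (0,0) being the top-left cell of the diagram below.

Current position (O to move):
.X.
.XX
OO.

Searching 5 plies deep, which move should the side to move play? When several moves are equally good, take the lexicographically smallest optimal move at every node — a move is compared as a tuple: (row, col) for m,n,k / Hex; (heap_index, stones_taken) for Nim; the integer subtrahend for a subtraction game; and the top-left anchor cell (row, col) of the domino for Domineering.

[.X./.XX/OO.] O move#1: (0,0):-1/OX./.XX/OO., (0,2):-1/.XO/.XX/OO., (1,0):-1/.X./OXX/OO., (2,2):+1/.X./.XX/OOO*
[.X./.XX/OOO] end (terminal -1, X#2); searched .X./.XX/OO. to 5

O's best at [.X./.XX/OO.]: (2,2)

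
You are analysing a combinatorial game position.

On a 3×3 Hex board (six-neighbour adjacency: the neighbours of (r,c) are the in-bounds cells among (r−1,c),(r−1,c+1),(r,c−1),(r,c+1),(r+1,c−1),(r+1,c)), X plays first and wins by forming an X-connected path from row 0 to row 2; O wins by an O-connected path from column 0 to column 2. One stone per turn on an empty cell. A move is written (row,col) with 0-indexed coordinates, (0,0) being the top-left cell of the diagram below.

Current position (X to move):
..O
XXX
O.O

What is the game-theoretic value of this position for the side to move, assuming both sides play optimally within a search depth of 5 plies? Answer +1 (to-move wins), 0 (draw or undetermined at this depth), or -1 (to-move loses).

value(..O/XXX/O.O, X) = +1

[..O/XXX/O.O] X move#1: (0,0):-1/X.O/XXX/O.O, (0,1):-1/.XO/XXX/O.O, (2,1):+1/..O/XXX/OXO*
[..O/XXX/OXO] O move#2: (0,0):-1/O.O/XXX/OXO*, (0,1):-1/.OO/XXX/OXO
[O.O/XXX/OXO] X move#3: (0,1):+1/OXO/XXX/OXO*
[OXO/XXX/OXO] end (terminal -1, O#4); searched ..O/XXX/O.O to 5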